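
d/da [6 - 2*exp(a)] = -2*exp(a)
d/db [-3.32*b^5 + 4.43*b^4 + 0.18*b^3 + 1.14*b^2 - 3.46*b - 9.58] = -16.6*b^4 + 17.72*b^3 + 0.54*b^2 + 2.28*b - 3.46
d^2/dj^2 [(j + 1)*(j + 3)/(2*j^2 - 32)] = (4*j^3 + 57*j^2 + 192*j + 304)/(j^6 - 48*j^4 + 768*j^2 - 4096)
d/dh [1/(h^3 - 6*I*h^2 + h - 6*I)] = (-3*h^2 + 12*I*h - 1)/(h^3 - 6*I*h^2 + h - 6*I)^2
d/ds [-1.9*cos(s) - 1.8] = 1.9*sin(s)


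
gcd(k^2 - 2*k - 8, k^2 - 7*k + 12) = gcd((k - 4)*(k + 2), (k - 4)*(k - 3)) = k - 4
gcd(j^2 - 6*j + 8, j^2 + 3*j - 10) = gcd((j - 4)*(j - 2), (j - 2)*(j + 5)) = j - 2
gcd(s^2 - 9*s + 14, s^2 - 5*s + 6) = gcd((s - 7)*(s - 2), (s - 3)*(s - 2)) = s - 2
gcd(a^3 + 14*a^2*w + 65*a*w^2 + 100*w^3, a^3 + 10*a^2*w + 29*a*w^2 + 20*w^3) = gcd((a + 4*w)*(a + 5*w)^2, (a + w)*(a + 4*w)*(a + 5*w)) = a^2 + 9*a*w + 20*w^2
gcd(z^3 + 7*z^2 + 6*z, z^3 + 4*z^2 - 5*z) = z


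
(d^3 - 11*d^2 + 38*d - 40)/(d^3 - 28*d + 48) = (d - 5)/(d + 6)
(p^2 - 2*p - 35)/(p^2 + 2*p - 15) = (p - 7)/(p - 3)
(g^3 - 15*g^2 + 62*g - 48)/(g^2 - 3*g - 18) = (g^2 - 9*g + 8)/(g + 3)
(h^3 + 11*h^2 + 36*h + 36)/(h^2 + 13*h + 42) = (h^2 + 5*h + 6)/(h + 7)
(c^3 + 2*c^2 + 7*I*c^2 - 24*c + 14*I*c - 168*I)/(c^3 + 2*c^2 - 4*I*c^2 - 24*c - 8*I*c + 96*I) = (c + 7*I)/(c - 4*I)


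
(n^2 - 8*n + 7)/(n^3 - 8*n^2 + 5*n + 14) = (n - 1)/(n^2 - n - 2)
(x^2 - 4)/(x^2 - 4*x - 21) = (4 - x^2)/(-x^2 + 4*x + 21)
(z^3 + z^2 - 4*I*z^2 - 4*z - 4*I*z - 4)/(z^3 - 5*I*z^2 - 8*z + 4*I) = (z + 1)/(z - I)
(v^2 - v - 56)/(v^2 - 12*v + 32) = (v + 7)/(v - 4)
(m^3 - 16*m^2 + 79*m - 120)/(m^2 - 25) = (m^2 - 11*m + 24)/(m + 5)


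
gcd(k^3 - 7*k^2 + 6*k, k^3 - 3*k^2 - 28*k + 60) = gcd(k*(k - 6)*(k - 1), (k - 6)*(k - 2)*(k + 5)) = k - 6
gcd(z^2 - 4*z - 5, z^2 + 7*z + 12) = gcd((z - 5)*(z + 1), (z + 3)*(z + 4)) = 1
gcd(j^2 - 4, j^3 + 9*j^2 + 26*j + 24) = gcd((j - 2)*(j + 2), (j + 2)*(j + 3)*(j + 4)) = j + 2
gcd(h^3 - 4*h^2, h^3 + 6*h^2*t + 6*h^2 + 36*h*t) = h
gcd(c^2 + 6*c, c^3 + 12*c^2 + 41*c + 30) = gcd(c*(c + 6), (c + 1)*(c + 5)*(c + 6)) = c + 6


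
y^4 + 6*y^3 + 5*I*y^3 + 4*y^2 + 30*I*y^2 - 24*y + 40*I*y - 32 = (y + 2)*(y + 4)*(y + I)*(y + 4*I)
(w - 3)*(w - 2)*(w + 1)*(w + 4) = w^4 - 15*w^2 + 10*w + 24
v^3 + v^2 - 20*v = v*(v - 4)*(v + 5)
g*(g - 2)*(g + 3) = g^3 + g^2 - 6*g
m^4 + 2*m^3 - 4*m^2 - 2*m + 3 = (m - 1)^2*(m + 1)*(m + 3)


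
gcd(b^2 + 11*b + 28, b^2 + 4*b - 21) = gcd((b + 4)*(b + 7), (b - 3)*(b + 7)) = b + 7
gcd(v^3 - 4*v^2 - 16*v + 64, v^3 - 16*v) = v^2 - 16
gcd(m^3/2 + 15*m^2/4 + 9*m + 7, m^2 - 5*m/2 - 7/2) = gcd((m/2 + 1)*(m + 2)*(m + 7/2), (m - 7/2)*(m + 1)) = 1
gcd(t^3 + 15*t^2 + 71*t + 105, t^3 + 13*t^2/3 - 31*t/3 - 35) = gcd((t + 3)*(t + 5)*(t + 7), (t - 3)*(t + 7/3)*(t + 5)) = t + 5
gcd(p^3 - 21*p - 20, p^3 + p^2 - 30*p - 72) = p + 4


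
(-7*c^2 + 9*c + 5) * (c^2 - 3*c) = -7*c^4 + 30*c^3 - 22*c^2 - 15*c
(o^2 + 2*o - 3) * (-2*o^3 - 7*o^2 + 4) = -2*o^5 - 11*o^4 - 8*o^3 + 25*o^2 + 8*o - 12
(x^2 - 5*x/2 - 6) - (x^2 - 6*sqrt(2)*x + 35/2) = -5*x/2 + 6*sqrt(2)*x - 47/2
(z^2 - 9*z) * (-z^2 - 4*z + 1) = -z^4 + 5*z^3 + 37*z^2 - 9*z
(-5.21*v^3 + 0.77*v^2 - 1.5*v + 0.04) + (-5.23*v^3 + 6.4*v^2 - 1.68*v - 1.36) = -10.44*v^3 + 7.17*v^2 - 3.18*v - 1.32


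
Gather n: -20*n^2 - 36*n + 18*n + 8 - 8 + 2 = -20*n^2 - 18*n + 2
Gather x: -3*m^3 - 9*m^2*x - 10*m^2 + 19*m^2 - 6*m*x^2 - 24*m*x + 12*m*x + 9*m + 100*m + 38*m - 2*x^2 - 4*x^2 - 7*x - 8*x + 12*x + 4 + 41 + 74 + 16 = -3*m^3 + 9*m^2 + 147*m + x^2*(-6*m - 6) + x*(-9*m^2 - 12*m - 3) + 135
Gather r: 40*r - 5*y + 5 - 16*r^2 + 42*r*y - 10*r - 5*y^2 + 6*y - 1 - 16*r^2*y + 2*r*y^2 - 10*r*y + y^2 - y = r^2*(-16*y - 16) + r*(2*y^2 + 32*y + 30) - 4*y^2 + 4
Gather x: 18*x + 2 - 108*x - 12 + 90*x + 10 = 0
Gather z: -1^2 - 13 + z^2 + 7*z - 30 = z^2 + 7*z - 44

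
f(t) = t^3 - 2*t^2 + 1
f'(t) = 3*t^2 - 4*t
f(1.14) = -0.12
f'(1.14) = -0.66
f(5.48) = 105.51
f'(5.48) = 68.17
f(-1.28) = -4.37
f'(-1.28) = 10.04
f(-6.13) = -304.50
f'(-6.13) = 137.25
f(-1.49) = -6.75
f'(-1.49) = 12.62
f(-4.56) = -135.41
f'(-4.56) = 80.62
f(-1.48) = -6.62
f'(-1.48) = 12.49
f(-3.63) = -73.19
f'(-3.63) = 54.05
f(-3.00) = -44.00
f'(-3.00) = 39.00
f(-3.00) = -44.00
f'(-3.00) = 39.00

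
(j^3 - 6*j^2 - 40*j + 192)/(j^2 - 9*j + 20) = (j^2 - 2*j - 48)/(j - 5)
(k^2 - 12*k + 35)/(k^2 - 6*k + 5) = (k - 7)/(k - 1)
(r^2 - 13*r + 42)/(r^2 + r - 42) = (r - 7)/(r + 7)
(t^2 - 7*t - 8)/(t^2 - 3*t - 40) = (t + 1)/(t + 5)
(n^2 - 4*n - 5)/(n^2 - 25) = (n + 1)/(n + 5)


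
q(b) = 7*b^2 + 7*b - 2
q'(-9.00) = -119.00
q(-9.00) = 502.00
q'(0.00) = 7.00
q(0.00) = -2.00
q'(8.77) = 129.78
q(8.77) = 597.78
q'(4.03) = 63.42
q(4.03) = 139.90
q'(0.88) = 19.32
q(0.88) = 9.58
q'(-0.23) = 3.78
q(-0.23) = -3.24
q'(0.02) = 7.28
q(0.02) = -1.86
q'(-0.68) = -2.52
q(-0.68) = -3.52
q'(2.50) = 42.00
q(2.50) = 59.25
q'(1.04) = 21.56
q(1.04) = 12.85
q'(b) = 14*b + 7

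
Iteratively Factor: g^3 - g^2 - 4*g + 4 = (g + 2)*(g^2 - 3*g + 2) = (g - 2)*(g + 2)*(g - 1)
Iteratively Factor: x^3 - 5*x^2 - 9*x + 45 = (x - 5)*(x^2 - 9) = (x - 5)*(x + 3)*(x - 3)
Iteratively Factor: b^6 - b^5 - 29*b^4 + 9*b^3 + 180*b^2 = (b + 3)*(b^5 - 4*b^4 - 17*b^3 + 60*b^2) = b*(b + 3)*(b^4 - 4*b^3 - 17*b^2 + 60*b) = b^2*(b + 3)*(b^3 - 4*b^2 - 17*b + 60) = b^2*(b - 5)*(b + 3)*(b^2 + b - 12) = b^2*(b - 5)*(b + 3)*(b + 4)*(b - 3)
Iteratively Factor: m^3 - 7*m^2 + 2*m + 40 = (m + 2)*(m^2 - 9*m + 20) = (m - 5)*(m + 2)*(m - 4)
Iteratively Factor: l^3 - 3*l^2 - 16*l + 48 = (l - 3)*(l^2 - 16) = (l - 3)*(l + 4)*(l - 4)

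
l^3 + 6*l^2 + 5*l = l*(l + 1)*(l + 5)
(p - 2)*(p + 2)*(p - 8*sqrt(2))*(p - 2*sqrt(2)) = p^4 - 10*sqrt(2)*p^3 + 28*p^2 + 40*sqrt(2)*p - 128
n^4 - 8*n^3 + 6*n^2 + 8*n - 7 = (n - 7)*(n - 1)^2*(n + 1)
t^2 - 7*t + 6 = (t - 6)*(t - 1)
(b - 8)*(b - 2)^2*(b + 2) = b^4 - 10*b^3 + 12*b^2 + 40*b - 64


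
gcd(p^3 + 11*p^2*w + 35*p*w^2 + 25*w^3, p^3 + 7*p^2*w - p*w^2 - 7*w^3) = p + w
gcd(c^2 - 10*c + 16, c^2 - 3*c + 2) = c - 2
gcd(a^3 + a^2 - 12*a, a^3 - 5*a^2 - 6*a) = a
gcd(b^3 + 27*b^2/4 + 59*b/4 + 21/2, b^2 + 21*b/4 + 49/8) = b + 7/4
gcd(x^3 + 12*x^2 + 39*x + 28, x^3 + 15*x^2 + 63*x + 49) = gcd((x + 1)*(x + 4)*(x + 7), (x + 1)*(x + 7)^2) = x^2 + 8*x + 7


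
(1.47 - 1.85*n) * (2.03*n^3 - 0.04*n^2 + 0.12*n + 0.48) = -3.7555*n^4 + 3.0581*n^3 - 0.2808*n^2 - 0.7116*n + 0.7056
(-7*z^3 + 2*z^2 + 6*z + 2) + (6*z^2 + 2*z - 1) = -7*z^3 + 8*z^2 + 8*z + 1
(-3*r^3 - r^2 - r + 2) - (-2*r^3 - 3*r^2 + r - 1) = -r^3 + 2*r^2 - 2*r + 3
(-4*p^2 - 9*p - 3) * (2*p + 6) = -8*p^3 - 42*p^2 - 60*p - 18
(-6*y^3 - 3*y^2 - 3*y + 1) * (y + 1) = -6*y^4 - 9*y^3 - 6*y^2 - 2*y + 1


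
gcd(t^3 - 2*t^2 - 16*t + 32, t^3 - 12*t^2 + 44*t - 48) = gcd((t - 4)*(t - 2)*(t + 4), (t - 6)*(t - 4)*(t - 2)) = t^2 - 6*t + 8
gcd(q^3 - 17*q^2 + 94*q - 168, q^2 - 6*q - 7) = q - 7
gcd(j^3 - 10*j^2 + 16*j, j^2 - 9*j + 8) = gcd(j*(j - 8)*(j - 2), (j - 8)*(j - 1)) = j - 8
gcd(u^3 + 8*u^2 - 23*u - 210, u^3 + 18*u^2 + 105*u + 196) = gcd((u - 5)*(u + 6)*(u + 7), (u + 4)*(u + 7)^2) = u + 7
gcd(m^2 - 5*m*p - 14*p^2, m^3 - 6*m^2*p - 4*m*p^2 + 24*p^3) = m + 2*p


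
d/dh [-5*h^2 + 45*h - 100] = 45 - 10*h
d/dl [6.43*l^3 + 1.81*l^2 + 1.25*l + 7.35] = 19.29*l^2 + 3.62*l + 1.25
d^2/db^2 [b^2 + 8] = 2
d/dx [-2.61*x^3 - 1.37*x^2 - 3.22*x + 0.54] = -7.83*x^2 - 2.74*x - 3.22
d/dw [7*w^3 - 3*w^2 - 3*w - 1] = 21*w^2 - 6*w - 3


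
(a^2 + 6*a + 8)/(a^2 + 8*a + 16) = (a + 2)/(a + 4)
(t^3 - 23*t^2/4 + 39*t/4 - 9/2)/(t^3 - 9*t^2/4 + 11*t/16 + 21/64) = 16*(t^2 - 5*t + 6)/(16*t^2 - 24*t - 7)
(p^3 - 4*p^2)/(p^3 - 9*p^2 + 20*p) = p/(p - 5)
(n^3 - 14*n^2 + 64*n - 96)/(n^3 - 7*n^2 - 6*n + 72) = (n - 4)/(n + 3)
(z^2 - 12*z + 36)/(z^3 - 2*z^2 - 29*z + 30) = (z - 6)/(z^2 + 4*z - 5)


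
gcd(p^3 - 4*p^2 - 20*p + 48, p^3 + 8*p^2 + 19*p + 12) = p + 4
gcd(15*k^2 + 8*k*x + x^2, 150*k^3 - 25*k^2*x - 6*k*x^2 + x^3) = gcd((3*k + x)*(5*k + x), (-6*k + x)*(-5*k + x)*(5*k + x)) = 5*k + x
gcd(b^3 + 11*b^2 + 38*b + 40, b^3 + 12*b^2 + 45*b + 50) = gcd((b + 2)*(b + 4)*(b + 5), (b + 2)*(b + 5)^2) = b^2 + 7*b + 10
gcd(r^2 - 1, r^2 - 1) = r^2 - 1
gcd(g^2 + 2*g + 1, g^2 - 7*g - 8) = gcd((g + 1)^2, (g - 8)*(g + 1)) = g + 1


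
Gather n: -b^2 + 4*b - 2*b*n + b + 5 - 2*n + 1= -b^2 + 5*b + n*(-2*b - 2) + 6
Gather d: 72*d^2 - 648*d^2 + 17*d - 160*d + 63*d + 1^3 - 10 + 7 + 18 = -576*d^2 - 80*d + 16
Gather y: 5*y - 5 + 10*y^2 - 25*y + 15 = 10*y^2 - 20*y + 10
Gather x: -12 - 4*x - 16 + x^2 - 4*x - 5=x^2 - 8*x - 33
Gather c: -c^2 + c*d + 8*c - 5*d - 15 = -c^2 + c*(d + 8) - 5*d - 15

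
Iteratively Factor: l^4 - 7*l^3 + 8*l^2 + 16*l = (l + 1)*(l^3 - 8*l^2 + 16*l) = (l - 4)*(l + 1)*(l^2 - 4*l) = l*(l - 4)*(l + 1)*(l - 4)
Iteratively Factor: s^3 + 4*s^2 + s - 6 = (s + 2)*(s^2 + 2*s - 3) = (s - 1)*(s + 2)*(s + 3)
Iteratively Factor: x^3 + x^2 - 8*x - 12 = (x + 2)*(x^2 - x - 6) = (x - 3)*(x + 2)*(x + 2)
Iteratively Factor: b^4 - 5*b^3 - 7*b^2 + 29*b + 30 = (b + 2)*(b^3 - 7*b^2 + 7*b + 15) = (b - 5)*(b + 2)*(b^2 - 2*b - 3) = (b - 5)*(b + 1)*(b + 2)*(b - 3)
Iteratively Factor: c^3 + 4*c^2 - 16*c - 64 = (c + 4)*(c^2 - 16) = (c - 4)*(c + 4)*(c + 4)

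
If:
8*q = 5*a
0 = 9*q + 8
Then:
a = -64/45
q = -8/9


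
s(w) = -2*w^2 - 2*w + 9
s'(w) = -4*w - 2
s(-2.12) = 4.25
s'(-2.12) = 6.48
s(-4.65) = -24.94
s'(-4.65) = 16.60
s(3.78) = -27.14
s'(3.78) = -17.12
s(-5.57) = -41.91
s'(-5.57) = 20.28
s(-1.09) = 8.80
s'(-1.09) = 2.36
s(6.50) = -88.50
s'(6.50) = -28.00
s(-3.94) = -14.17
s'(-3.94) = 13.76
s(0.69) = 6.67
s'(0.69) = -4.76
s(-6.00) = -51.00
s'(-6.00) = 22.00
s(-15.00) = -411.00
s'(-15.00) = 58.00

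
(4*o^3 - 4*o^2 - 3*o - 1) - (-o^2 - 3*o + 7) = 4*o^3 - 3*o^2 - 8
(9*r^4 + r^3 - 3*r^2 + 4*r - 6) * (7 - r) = -9*r^5 + 62*r^4 + 10*r^3 - 25*r^2 + 34*r - 42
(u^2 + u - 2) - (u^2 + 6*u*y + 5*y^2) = -6*u*y + u - 5*y^2 - 2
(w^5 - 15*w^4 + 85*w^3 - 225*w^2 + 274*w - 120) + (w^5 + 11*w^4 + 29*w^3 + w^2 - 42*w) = 2*w^5 - 4*w^4 + 114*w^3 - 224*w^2 + 232*w - 120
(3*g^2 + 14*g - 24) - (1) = 3*g^2 + 14*g - 25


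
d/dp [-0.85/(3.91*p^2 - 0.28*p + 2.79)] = (6.647*p - 0.238)/(3.91*p^2 - 0.28*p + 2.79)^2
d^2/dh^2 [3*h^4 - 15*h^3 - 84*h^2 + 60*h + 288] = 36*h^2 - 90*h - 168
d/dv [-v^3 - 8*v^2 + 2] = v*(-3*v - 16)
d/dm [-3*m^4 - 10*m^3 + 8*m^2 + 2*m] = -12*m^3 - 30*m^2 + 16*m + 2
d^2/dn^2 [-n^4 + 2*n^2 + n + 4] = 4 - 12*n^2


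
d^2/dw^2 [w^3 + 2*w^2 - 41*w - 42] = 6*w + 4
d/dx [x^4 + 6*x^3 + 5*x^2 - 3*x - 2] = 4*x^3 + 18*x^2 + 10*x - 3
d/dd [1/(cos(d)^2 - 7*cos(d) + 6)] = (2*cos(d) - 7)*sin(d)/(cos(d)^2 - 7*cos(d) + 6)^2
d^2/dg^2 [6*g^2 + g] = 12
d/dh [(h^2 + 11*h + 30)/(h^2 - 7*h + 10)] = 2*(-9*h^2 - 20*h + 160)/(h^4 - 14*h^3 + 69*h^2 - 140*h + 100)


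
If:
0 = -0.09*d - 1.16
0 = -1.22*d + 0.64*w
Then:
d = -12.89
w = -24.57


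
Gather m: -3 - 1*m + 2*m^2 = 2*m^2 - m - 3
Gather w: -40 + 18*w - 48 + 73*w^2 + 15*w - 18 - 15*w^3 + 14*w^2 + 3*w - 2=-15*w^3 + 87*w^2 + 36*w - 108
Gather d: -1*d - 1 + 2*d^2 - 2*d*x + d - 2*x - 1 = 2*d^2 - 2*d*x - 2*x - 2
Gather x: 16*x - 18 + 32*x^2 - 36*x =32*x^2 - 20*x - 18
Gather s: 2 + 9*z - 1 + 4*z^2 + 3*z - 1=4*z^2 + 12*z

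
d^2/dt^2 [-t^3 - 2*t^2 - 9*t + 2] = -6*t - 4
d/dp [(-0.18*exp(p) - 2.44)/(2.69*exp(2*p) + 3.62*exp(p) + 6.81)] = (0.4842*exp(2*p) + 13.1272*exp(p) + 7.607)*exp(p)/(7.2361*exp(4*p) + 19.4756*exp(3*p) + 49.7422*exp(2*p) + 49.3044*exp(p) + 46.3761)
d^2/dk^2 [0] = 0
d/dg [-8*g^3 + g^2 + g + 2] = -24*g^2 + 2*g + 1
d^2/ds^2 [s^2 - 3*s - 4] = 2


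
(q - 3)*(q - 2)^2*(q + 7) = q^4 - 33*q^2 + 100*q - 84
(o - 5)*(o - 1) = o^2 - 6*o + 5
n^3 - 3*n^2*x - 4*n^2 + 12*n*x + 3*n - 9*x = (n - 3)*(n - 1)*(n - 3*x)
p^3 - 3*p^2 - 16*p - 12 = (p - 6)*(p + 1)*(p + 2)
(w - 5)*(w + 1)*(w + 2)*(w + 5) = w^4 + 3*w^3 - 23*w^2 - 75*w - 50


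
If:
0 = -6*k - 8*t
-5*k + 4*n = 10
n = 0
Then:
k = -2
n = 0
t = 3/2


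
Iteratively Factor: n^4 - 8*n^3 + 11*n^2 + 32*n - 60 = (n - 3)*(n^3 - 5*n^2 - 4*n + 20) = (n - 3)*(n + 2)*(n^2 - 7*n + 10) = (n - 3)*(n - 2)*(n + 2)*(n - 5)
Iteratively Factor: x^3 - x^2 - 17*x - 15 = (x + 1)*(x^2 - 2*x - 15) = (x - 5)*(x + 1)*(x + 3)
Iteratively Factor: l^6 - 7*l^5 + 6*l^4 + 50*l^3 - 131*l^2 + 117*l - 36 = (l - 4)*(l^5 - 3*l^4 - 6*l^3 + 26*l^2 - 27*l + 9) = (l - 4)*(l - 1)*(l^4 - 2*l^3 - 8*l^2 + 18*l - 9) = (l - 4)*(l - 1)^2*(l^3 - l^2 - 9*l + 9) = (l - 4)*(l - 1)^2*(l + 3)*(l^2 - 4*l + 3) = (l - 4)*(l - 3)*(l - 1)^2*(l + 3)*(l - 1)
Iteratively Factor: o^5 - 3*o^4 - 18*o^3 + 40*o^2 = (o + 4)*(o^4 - 7*o^3 + 10*o^2) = (o - 2)*(o + 4)*(o^3 - 5*o^2) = (o - 5)*(o - 2)*(o + 4)*(o^2) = o*(o - 5)*(o - 2)*(o + 4)*(o)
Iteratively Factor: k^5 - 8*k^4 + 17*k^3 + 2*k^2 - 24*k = (k)*(k^4 - 8*k^3 + 17*k^2 + 2*k - 24) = k*(k - 4)*(k^3 - 4*k^2 + k + 6) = k*(k - 4)*(k - 3)*(k^2 - k - 2) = k*(k - 4)*(k - 3)*(k - 2)*(k + 1)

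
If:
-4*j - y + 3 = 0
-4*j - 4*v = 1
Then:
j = 3/4 - y/4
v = y/4 - 1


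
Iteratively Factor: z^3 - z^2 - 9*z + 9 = (z + 3)*(z^2 - 4*z + 3) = (z - 1)*(z + 3)*(z - 3)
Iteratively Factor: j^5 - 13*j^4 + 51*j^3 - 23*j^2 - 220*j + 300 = (j - 2)*(j^4 - 11*j^3 + 29*j^2 + 35*j - 150) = (j - 3)*(j - 2)*(j^3 - 8*j^2 + 5*j + 50) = (j - 5)*(j - 3)*(j - 2)*(j^2 - 3*j - 10) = (j - 5)^2*(j - 3)*(j - 2)*(j + 2)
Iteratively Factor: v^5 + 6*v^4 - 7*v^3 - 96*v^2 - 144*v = (v - 4)*(v^4 + 10*v^3 + 33*v^2 + 36*v) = (v - 4)*(v + 4)*(v^3 + 6*v^2 + 9*v) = v*(v - 4)*(v + 4)*(v^2 + 6*v + 9) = v*(v - 4)*(v + 3)*(v + 4)*(v + 3)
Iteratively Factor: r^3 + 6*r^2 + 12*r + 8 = (r + 2)*(r^2 + 4*r + 4) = (r + 2)^2*(r + 2)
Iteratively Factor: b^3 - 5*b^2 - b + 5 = (b - 5)*(b^2 - 1) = (b - 5)*(b - 1)*(b + 1)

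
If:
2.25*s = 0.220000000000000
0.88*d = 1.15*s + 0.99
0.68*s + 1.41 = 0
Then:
No Solution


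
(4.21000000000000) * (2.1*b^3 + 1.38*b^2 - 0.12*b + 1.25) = 8.841*b^3 + 5.8098*b^2 - 0.5052*b + 5.2625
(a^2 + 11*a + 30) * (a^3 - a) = a^5 + 11*a^4 + 29*a^3 - 11*a^2 - 30*a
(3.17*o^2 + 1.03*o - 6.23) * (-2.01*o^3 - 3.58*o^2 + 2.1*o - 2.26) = -6.3717*o^5 - 13.4189*o^4 + 15.4919*o^3 + 17.3022*o^2 - 15.4108*o + 14.0798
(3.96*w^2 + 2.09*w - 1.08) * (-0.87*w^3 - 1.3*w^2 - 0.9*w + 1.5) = -3.4452*w^5 - 6.9663*w^4 - 5.3414*w^3 + 5.463*w^2 + 4.107*w - 1.62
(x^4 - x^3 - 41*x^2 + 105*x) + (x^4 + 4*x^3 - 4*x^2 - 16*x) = 2*x^4 + 3*x^3 - 45*x^2 + 89*x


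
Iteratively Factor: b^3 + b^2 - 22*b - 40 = (b - 5)*(b^2 + 6*b + 8) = (b - 5)*(b + 4)*(b + 2)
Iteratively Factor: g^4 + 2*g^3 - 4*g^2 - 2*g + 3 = (g - 1)*(g^3 + 3*g^2 - g - 3) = (g - 1)*(g + 1)*(g^2 + 2*g - 3) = (g - 1)^2*(g + 1)*(g + 3)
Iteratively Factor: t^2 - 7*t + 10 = (t - 2)*(t - 5)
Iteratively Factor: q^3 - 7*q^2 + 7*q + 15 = (q - 3)*(q^2 - 4*q - 5) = (q - 5)*(q - 3)*(q + 1)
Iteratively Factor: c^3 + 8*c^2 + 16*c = (c + 4)*(c^2 + 4*c) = (c + 4)^2*(c)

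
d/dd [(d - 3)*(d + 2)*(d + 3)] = 3*d^2 + 4*d - 9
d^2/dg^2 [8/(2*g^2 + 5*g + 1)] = 16*(-4*g^2 - 10*g + (4*g + 5)^2 - 2)/(2*g^2 + 5*g + 1)^3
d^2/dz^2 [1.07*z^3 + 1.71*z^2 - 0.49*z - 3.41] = 6.42*z + 3.42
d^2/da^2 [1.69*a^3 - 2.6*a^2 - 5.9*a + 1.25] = 10.14*a - 5.2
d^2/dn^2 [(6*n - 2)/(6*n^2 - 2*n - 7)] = 8*(3*(2 - 9*n)*(-6*n^2 + 2*n + 7) - 2*(3*n - 1)*(6*n - 1)^2)/(-6*n^2 + 2*n + 7)^3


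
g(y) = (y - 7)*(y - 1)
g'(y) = 2*y - 8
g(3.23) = -8.41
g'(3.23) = -1.54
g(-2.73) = 36.29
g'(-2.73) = -13.46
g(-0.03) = 7.24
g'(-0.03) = -8.06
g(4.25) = -8.94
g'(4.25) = 0.50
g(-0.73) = 13.37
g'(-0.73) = -9.46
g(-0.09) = 7.73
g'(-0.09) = -8.18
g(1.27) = -1.55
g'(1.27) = -5.46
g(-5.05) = 72.90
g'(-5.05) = -18.10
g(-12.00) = 247.00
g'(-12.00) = -32.00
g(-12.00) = 247.00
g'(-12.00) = -32.00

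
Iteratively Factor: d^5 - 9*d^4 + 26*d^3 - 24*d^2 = (d)*(d^4 - 9*d^3 + 26*d^2 - 24*d) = d^2*(d^3 - 9*d^2 + 26*d - 24) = d^2*(d - 4)*(d^2 - 5*d + 6) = d^2*(d - 4)*(d - 3)*(d - 2)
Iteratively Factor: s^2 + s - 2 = (s - 1)*(s + 2)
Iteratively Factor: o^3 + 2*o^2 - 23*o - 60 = (o + 3)*(o^2 - o - 20) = (o - 5)*(o + 3)*(o + 4)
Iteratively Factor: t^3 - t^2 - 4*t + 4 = (t - 2)*(t^2 + t - 2) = (t - 2)*(t + 2)*(t - 1)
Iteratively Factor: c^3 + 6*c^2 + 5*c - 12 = (c + 4)*(c^2 + 2*c - 3) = (c + 3)*(c + 4)*(c - 1)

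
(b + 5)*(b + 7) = b^2 + 12*b + 35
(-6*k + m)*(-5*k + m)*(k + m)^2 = 30*k^4 + 49*k^3*m + 9*k^2*m^2 - 9*k*m^3 + m^4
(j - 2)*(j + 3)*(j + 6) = j^3 + 7*j^2 - 36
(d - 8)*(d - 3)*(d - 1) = d^3 - 12*d^2 + 35*d - 24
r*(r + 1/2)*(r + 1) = r^3 + 3*r^2/2 + r/2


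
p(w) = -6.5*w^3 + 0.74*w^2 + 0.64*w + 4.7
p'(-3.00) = -179.30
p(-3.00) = 184.94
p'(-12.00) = -2825.12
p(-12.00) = 11335.58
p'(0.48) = -3.14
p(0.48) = 4.46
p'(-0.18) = -0.26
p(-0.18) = 4.65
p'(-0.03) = 0.58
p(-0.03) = 4.68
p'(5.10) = -499.01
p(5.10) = -835.02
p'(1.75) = -56.49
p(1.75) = -26.75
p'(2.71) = -138.56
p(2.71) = -117.50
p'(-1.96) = -77.17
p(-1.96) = 55.23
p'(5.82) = -651.26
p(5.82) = -1247.90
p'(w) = -19.5*w^2 + 1.48*w + 0.64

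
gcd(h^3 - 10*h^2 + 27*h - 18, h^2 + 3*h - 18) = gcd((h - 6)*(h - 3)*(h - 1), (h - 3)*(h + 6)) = h - 3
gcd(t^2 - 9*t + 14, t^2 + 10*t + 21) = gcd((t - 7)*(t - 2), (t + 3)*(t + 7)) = 1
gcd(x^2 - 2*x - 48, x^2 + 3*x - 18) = x + 6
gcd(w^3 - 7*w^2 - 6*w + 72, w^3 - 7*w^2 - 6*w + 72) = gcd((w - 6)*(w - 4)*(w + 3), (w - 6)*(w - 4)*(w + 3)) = w^3 - 7*w^2 - 6*w + 72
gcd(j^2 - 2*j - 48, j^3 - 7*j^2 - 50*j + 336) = j - 8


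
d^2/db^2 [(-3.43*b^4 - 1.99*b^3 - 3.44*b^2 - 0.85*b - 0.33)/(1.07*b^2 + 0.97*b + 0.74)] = (-7.854014*b^6 - 21.359982*b^5 - 35.658966*b^4 - 34.79186*b^3 - 17.033898*b^2 - 4.555206*b - 2.645634)/(1.225043*b^6 + 3.331659*b^5 + 5.561967*b^4 + 5.520949*b^3 + 3.846594*b^2 + 1.593516*b + 0.405224)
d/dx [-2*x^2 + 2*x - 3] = 2 - 4*x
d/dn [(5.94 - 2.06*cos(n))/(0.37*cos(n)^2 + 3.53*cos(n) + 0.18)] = (-0.7622*cos(n)^2 + 4.3956*cos(n) + 21.339)*sin(n)/(0.1369*cos(n)^4 + 2.6122*cos(n)^3 + 12.5941*cos(n)^2 + 1.2708*cos(n) + 0.0324)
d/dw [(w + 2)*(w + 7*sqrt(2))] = 2*w + 2 + 7*sqrt(2)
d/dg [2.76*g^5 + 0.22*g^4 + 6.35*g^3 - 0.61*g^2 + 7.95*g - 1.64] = 13.8*g^4 + 0.88*g^3 + 19.05*g^2 - 1.22*g + 7.95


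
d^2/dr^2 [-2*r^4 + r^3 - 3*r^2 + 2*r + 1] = -24*r^2 + 6*r - 6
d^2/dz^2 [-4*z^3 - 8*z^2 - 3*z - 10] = -24*z - 16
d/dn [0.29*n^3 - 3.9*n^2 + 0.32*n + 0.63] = 0.87*n^2 - 7.8*n + 0.32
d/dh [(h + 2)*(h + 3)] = 2*h + 5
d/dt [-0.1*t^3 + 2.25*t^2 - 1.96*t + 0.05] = -0.3*t^2 + 4.5*t - 1.96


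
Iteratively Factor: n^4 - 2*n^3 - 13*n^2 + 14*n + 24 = (n - 4)*(n^3 + 2*n^2 - 5*n - 6) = (n - 4)*(n + 3)*(n^2 - n - 2) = (n - 4)*(n + 1)*(n + 3)*(n - 2)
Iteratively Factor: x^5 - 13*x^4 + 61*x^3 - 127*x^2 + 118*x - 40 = (x - 1)*(x^4 - 12*x^3 + 49*x^2 - 78*x + 40) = (x - 4)*(x - 1)*(x^3 - 8*x^2 + 17*x - 10) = (x - 5)*(x - 4)*(x - 1)*(x^2 - 3*x + 2) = (x - 5)*(x - 4)*(x - 2)*(x - 1)*(x - 1)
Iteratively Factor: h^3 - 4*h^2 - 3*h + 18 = (h - 3)*(h^2 - h - 6) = (h - 3)^2*(h + 2)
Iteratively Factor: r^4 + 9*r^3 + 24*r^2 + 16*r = (r + 4)*(r^3 + 5*r^2 + 4*r) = (r + 1)*(r + 4)*(r^2 + 4*r) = (r + 1)*(r + 4)^2*(r)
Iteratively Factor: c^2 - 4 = (c - 2)*(c + 2)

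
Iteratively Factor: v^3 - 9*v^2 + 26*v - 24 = (v - 3)*(v^2 - 6*v + 8) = (v - 3)*(v - 2)*(v - 4)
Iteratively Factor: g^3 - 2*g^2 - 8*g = (g)*(g^2 - 2*g - 8) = g*(g + 2)*(g - 4)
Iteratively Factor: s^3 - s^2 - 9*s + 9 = (s - 1)*(s^2 - 9) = (s - 3)*(s - 1)*(s + 3)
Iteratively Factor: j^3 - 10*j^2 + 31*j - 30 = (j - 5)*(j^2 - 5*j + 6) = (j - 5)*(j - 3)*(j - 2)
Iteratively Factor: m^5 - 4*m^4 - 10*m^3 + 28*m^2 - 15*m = (m - 1)*(m^4 - 3*m^3 - 13*m^2 + 15*m) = (m - 1)*(m + 3)*(m^3 - 6*m^2 + 5*m) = m*(m - 1)*(m + 3)*(m^2 - 6*m + 5) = m*(m - 5)*(m - 1)*(m + 3)*(m - 1)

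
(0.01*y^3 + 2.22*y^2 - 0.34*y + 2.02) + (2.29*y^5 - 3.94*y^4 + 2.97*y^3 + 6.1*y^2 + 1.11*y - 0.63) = 2.29*y^5 - 3.94*y^4 + 2.98*y^3 + 8.32*y^2 + 0.77*y + 1.39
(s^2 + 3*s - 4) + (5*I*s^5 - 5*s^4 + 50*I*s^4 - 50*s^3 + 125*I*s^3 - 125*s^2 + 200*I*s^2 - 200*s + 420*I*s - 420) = 5*I*s^5 - 5*s^4 + 50*I*s^4 - 50*s^3 + 125*I*s^3 - 124*s^2 + 200*I*s^2 - 197*s + 420*I*s - 424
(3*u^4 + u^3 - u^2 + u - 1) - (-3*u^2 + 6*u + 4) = 3*u^4 + u^3 + 2*u^2 - 5*u - 5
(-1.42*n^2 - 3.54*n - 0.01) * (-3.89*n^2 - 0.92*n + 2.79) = 5.5238*n^4 + 15.077*n^3 - 0.6661*n^2 - 9.8674*n - 0.0279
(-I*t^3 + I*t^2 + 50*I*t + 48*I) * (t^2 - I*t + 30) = -I*t^5 - t^4 + I*t^4 + t^3 + 20*I*t^3 + 50*t^2 + 78*I*t^2 + 48*t + 1500*I*t + 1440*I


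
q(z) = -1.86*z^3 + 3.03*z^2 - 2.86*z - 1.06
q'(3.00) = -34.90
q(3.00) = -32.59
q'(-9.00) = -509.38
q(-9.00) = 1626.05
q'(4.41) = -84.66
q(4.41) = -114.27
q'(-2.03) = -38.16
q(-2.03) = 32.79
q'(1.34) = -4.76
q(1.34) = -3.93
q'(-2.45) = -51.20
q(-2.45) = 51.49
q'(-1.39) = -22.06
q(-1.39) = 13.76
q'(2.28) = -18.05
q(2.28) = -13.88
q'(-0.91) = -13.00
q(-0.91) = 5.45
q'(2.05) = -13.89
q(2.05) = -10.21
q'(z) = -5.58*z^2 + 6.06*z - 2.86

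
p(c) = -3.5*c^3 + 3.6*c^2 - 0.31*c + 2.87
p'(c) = -10.5*c^2 + 7.2*c - 0.31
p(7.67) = -1366.99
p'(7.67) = -562.79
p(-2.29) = 64.49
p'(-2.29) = -71.86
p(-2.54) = 84.24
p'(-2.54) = -86.34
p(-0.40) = 3.79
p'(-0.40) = -4.87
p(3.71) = -127.46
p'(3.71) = -118.12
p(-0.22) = 3.15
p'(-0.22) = -2.40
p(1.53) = -1.71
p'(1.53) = -13.87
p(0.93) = 2.88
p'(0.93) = -2.70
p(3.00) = -60.16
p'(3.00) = -73.21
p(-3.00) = 130.70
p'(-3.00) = -116.41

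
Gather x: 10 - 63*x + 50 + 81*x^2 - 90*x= 81*x^2 - 153*x + 60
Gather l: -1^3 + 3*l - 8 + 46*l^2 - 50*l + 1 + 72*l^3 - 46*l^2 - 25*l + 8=72*l^3 - 72*l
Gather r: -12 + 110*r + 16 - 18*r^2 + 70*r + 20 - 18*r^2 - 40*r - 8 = -36*r^2 + 140*r + 16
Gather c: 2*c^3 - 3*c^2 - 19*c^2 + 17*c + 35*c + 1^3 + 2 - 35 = 2*c^3 - 22*c^2 + 52*c - 32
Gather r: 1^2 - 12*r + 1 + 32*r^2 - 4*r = 32*r^2 - 16*r + 2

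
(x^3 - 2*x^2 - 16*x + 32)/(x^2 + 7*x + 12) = (x^2 - 6*x + 8)/(x + 3)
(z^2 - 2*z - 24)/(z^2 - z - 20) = (z - 6)/(z - 5)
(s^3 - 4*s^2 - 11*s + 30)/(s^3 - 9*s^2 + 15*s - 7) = (s^3 - 4*s^2 - 11*s + 30)/(s^3 - 9*s^2 + 15*s - 7)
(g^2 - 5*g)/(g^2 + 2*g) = (g - 5)/(g + 2)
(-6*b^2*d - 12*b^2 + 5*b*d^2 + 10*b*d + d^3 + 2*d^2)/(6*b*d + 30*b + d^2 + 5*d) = (-b*d - 2*b + d^2 + 2*d)/(d + 5)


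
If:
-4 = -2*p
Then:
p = 2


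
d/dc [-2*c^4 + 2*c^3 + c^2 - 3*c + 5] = -8*c^3 + 6*c^2 + 2*c - 3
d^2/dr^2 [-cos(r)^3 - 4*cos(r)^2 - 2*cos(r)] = 11*cos(r)/4 + 8*cos(2*r) + 9*cos(3*r)/4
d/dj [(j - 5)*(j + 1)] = 2*j - 4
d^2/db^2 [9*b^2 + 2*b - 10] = 18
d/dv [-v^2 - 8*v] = -2*v - 8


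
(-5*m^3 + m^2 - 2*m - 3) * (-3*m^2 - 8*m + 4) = 15*m^5 + 37*m^4 - 22*m^3 + 29*m^2 + 16*m - 12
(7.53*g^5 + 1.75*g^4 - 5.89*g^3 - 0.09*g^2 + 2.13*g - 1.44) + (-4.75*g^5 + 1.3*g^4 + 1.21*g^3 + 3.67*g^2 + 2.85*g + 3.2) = 2.78*g^5 + 3.05*g^4 - 4.68*g^3 + 3.58*g^2 + 4.98*g + 1.76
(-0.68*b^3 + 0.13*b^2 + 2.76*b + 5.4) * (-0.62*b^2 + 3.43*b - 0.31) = 0.4216*b^5 - 2.413*b^4 - 1.0545*b^3 + 6.0785*b^2 + 17.6664*b - 1.674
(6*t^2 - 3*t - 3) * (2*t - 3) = 12*t^3 - 24*t^2 + 3*t + 9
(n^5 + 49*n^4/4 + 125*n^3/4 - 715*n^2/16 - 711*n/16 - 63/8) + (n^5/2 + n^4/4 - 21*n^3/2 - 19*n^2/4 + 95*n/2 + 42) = 3*n^5/2 + 25*n^4/2 + 83*n^3/4 - 791*n^2/16 + 49*n/16 + 273/8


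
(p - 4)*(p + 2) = p^2 - 2*p - 8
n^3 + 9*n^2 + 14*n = n*(n + 2)*(n + 7)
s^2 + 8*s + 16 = (s + 4)^2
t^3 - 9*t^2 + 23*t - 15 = (t - 5)*(t - 3)*(t - 1)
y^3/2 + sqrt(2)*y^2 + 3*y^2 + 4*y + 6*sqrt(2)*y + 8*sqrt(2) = (y/2 + 1)*(y + 4)*(y + 2*sqrt(2))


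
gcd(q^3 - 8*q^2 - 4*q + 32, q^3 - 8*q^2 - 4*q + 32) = q^3 - 8*q^2 - 4*q + 32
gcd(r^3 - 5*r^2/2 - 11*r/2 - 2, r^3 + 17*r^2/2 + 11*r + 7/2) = r^2 + 3*r/2 + 1/2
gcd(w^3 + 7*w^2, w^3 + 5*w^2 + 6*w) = w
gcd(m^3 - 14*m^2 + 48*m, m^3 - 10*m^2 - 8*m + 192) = m^2 - 14*m + 48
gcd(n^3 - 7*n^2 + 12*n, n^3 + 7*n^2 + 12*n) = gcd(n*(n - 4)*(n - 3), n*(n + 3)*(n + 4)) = n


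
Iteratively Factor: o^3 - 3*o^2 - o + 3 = (o - 3)*(o^2 - 1) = (o - 3)*(o + 1)*(o - 1)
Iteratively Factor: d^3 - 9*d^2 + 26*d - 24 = (d - 2)*(d^2 - 7*d + 12) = (d - 4)*(d - 2)*(d - 3)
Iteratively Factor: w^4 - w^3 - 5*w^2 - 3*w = (w + 1)*(w^3 - 2*w^2 - 3*w) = w*(w + 1)*(w^2 - 2*w - 3) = w*(w + 1)^2*(w - 3)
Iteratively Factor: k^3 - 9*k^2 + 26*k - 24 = (k - 4)*(k^2 - 5*k + 6) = (k - 4)*(k - 2)*(k - 3)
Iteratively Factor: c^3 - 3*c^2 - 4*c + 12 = (c - 2)*(c^2 - c - 6) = (c - 2)*(c + 2)*(c - 3)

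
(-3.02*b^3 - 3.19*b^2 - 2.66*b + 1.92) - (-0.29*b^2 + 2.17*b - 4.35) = -3.02*b^3 - 2.9*b^2 - 4.83*b + 6.27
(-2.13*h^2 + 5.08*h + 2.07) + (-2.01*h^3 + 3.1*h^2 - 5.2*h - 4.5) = -2.01*h^3 + 0.97*h^2 - 0.12*h - 2.43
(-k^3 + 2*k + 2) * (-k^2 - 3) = k^5 + k^3 - 2*k^2 - 6*k - 6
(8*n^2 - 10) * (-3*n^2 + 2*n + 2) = -24*n^4 + 16*n^3 + 46*n^2 - 20*n - 20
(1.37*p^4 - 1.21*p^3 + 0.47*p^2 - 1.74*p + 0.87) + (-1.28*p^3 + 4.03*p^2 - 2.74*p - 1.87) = 1.37*p^4 - 2.49*p^3 + 4.5*p^2 - 4.48*p - 1.0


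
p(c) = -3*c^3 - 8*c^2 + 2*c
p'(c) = -9*c^2 - 16*c + 2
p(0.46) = -1.06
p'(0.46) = -7.26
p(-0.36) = -1.62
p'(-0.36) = 6.59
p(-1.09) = -7.80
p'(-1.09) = 8.75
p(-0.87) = -5.82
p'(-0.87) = 9.11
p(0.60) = -2.33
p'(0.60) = -10.84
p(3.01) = -148.27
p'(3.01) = -127.70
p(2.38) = -81.00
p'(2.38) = -87.06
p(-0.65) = -3.86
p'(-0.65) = 8.60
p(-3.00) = 3.00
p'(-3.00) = -31.00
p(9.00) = -2817.00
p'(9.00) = -871.00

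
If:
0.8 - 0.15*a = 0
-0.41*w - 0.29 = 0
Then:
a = 5.33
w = -0.71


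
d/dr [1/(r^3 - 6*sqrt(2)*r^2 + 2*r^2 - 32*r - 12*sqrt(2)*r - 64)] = (-3*r^2 - 4*r + 12*sqrt(2)*r + 12*sqrt(2) + 32)/(-r^3 - 2*r^2 + 6*sqrt(2)*r^2 + 12*sqrt(2)*r + 32*r + 64)^2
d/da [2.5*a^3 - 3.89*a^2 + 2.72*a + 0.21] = 7.5*a^2 - 7.78*a + 2.72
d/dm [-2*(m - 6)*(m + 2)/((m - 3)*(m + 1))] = 4*(-m^2 - 9*m + 6)/(m^4 - 4*m^3 - 2*m^2 + 12*m + 9)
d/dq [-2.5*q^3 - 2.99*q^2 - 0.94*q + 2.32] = -7.5*q^2 - 5.98*q - 0.94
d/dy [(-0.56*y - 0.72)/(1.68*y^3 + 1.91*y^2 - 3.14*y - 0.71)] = (1.8816*y^3 + 4.6984*y^2 + 2.7504*y - 1.8632)/(2.8224*y^6 + 6.4176*y^5 - 6.9023*y^4 - 14.3804*y^3 + 7.1474*y^2 + 4.4588*y + 0.5041)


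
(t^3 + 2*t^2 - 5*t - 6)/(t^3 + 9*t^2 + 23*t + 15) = (t - 2)/(t + 5)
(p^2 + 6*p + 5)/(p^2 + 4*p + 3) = (p + 5)/(p + 3)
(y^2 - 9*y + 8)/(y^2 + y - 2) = (y - 8)/(y + 2)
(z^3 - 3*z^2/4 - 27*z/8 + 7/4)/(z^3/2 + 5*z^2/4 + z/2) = (8*z^3 - 6*z^2 - 27*z + 14)/(2*z*(2*z^2 + 5*z + 2))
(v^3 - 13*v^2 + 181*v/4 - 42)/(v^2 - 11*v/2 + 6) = (v^2 - 23*v/2 + 28)/(v - 4)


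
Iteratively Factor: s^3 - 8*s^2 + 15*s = (s - 5)*(s^2 - 3*s) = (s - 5)*(s - 3)*(s)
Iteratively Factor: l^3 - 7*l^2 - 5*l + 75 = (l + 3)*(l^2 - 10*l + 25) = (l - 5)*(l + 3)*(l - 5)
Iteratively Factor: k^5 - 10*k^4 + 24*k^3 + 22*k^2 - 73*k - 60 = (k + 1)*(k^4 - 11*k^3 + 35*k^2 - 13*k - 60) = (k + 1)^2*(k^3 - 12*k^2 + 47*k - 60) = (k - 4)*(k + 1)^2*(k^2 - 8*k + 15) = (k - 4)*(k - 3)*(k + 1)^2*(k - 5)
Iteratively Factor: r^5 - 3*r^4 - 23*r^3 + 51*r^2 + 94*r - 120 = (r + 4)*(r^4 - 7*r^3 + 5*r^2 + 31*r - 30) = (r + 2)*(r + 4)*(r^3 - 9*r^2 + 23*r - 15) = (r - 5)*(r + 2)*(r + 4)*(r^2 - 4*r + 3) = (r - 5)*(r - 1)*(r + 2)*(r + 4)*(r - 3)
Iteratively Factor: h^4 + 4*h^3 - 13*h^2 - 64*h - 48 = (h + 4)*(h^3 - 13*h - 12) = (h + 3)*(h + 4)*(h^2 - 3*h - 4) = (h - 4)*(h + 3)*(h + 4)*(h + 1)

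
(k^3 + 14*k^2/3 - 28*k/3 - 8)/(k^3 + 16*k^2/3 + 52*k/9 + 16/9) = 3*(k^2 + 4*k - 12)/(3*k^2 + 14*k + 8)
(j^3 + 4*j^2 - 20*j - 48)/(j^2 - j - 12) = (j^2 + 8*j + 12)/(j + 3)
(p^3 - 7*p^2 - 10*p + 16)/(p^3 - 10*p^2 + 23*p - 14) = (p^2 - 6*p - 16)/(p^2 - 9*p + 14)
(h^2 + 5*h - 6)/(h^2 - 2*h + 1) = (h + 6)/(h - 1)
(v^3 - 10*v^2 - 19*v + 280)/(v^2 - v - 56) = (v^2 - 2*v - 35)/(v + 7)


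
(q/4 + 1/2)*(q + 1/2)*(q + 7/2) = q^3/4 + 3*q^2/2 + 39*q/16 + 7/8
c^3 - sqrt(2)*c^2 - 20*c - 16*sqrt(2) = (c - 4*sqrt(2))*(c + sqrt(2))*(c + 2*sqrt(2))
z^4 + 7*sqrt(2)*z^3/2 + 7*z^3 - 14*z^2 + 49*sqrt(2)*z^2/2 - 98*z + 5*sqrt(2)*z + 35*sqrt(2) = (z + 7)*(z - sqrt(2))*(z - sqrt(2)/2)*(z + 5*sqrt(2))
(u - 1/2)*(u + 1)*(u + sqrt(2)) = u^3 + u^2/2 + sqrt(2)*u^2 - u/2 + sqrt(2)*u/2 - sqrt(2)/2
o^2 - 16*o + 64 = (o - 8)^2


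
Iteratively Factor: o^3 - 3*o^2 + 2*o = (o - 1)*(o^2 - 2*o) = o*(o - 1)*(o - 2)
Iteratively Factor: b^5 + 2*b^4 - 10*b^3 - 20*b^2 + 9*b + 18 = (b + 3)*(b^4 - b^3 - 7*b^2 + b + 6) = (b + 2)*(b + 3)*(b^3 - 3*b^2 - b + 3) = (b - 1)*(b + 2)*(b + 3)*(b^2 - 2*b - 3) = (b - 3)*(b - 1)*(b + 2)*(b + 3)*(b + 1)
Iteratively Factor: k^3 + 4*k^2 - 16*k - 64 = (k + 4)*(k^2 - 16) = (k + 4)^2*(k - 4)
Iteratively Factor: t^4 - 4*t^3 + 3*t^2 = (t - 1)*(t^3 - 3*t^2) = t*(t - 1)*(t^2 - 3*t) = t^2*(t - 1)*(t - 3)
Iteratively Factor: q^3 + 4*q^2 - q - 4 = (q + 1)*(q^2 + 3*q - 4) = (q + 1)*(q + 4)*(q - 1)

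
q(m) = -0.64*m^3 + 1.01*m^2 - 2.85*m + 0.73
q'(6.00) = -59.85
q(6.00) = -118.25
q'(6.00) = -59.85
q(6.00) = -118.25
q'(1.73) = -5.10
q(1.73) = -4.49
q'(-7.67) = -131.29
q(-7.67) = 370.79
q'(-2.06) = -15.16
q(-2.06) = 16.48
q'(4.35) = -30.39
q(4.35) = -45.24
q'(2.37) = -8.85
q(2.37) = -8.87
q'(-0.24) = -3.45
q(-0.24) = 1.48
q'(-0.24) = -3.45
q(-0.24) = 1.48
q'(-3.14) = -28.12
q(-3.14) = 39.45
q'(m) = -1.92*m^2 + 2.02*m - 2.85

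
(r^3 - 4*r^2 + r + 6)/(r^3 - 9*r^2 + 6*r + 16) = (r - 3)/(r - 8)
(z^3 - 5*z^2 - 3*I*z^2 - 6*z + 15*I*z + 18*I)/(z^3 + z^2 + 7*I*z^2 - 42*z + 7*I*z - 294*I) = (z^2 + z*(1 - 3*I) - 3*I)/(z^2 + 7*z*(1 + I) + 49*I)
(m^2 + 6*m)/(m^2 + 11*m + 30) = m/(m + 5)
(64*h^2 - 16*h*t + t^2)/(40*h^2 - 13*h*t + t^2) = (-8*h + t)/(-5*h + t)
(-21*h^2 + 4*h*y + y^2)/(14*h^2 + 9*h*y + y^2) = (-3*h + y)/(2*h + y)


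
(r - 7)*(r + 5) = r^2 - 2*r - 35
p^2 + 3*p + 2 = (p + 1)*(p + 2)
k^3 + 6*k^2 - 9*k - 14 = (k - 2)*(k + 1)*(k + 7)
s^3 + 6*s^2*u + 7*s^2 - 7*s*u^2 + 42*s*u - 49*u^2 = (s + 7)*(s - u)*(s + 7*u)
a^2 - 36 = (a - 6)*(a + 6)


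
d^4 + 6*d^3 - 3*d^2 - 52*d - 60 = (d - 3)*(d + 2)^2*(d + 5)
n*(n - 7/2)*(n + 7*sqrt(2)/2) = n^3 - 7*n^2/2 + 7*sqrt(2)*n^2/2 - 49*sqrt(2)*n/4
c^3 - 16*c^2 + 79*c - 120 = (c - 8)*(c - 5)*(c - 3)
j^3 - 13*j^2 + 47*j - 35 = (j - 7)*(j - 5)*(j - 1)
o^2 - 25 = (o - 5)*(o + 5)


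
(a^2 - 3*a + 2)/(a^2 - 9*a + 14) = (a - 1)/(a - 7)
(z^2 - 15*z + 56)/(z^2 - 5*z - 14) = (z - 8)/(z + 2)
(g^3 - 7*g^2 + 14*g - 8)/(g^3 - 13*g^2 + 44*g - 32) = (g - 2)/(g - 8)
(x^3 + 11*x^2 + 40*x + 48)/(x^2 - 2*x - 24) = (x^2 + 7*x + 12)/(x - 6)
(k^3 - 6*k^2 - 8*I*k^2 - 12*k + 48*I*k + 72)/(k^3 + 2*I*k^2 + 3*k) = (k^3 + k^2*(-6 - 8*I) + 12*k*(-1 + 4*I) + 72)/(k*(k^2 + 2*I*k + 3))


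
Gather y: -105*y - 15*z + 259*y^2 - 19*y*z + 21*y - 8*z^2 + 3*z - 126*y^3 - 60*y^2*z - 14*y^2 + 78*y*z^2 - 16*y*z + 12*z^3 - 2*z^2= -126*y^3 + y^2*(245 - 60*z) + y*(78*z^2 - 35*z - 84) + 12*z^3 - 10*z^2 - 12*z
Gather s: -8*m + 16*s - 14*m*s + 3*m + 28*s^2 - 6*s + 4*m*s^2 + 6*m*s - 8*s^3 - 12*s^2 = -5*m - 8*s^3 + s^2*(4*m + 16) + s*(10 - 8*m)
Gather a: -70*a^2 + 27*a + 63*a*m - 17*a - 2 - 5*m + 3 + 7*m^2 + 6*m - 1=-70*a^2 + a*(63*m + 10) + 7*m^2 + m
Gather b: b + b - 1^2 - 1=2*b - 2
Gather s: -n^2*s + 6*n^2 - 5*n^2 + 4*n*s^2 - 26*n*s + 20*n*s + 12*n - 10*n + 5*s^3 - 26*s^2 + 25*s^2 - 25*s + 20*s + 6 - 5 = n^2 + 2*n + 5*s^3 + s^2*(4*n - 1) + s*(-n^2 - 6*n - 5) + 1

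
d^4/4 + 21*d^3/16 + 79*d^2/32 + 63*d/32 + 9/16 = (d/4 + 1/2)*(d + 3/4)*(d + 1)*(d + 3/2)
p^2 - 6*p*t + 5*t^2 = (p - 5*t)*(p - t)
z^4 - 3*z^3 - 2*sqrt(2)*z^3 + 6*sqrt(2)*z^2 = z^2*(z - 3)*(z - 2*sqrt(2))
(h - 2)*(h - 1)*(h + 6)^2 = h^4 + 9*h^3 + 2*h^2 - 84*h + 72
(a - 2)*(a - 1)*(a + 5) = a^3 + 2*a^2 - 13*a + 10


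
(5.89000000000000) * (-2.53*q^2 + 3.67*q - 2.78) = -14.9017*q^2 + 21.6163*q - 16.3742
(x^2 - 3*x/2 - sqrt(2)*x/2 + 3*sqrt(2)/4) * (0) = 0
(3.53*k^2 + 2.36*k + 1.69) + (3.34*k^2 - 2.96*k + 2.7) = 6.87*k^2 - 0.6*k + 4.39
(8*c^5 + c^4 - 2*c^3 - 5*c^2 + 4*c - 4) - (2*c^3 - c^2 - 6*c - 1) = 8*c^5 + c^4 - 4*c^3 - 4*c^2 + 10*c - 3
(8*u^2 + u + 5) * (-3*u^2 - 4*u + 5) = -24*u^4 - 35*u^3 + 21*u^2 - 15*u + 25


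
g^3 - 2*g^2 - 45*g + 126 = (g - 6)*(g - 3)*(g + 7)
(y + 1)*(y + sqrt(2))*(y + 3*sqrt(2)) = y^3 + y^2 + 4*sqrt(2)*y^2 + 4*sqrt(2)*y + 6*y + 6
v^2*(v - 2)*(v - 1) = v^4 - 3*v^3 + 2*v^2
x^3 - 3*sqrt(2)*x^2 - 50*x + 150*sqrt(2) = (x - 5*sqrt(2))*(x - 3*sqrt(2))*(x + 5*sqrt(2))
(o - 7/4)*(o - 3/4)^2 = o^3 - 13*o^2/4 + 51*o/16 - 63/64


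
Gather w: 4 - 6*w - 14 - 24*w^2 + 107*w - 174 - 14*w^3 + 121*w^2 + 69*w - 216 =-14*w^3 + 97*w^2 + 170*w - 400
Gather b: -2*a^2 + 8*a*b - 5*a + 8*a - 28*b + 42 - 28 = -2*a^2 + 3*a + b*(8*a - 28) + 14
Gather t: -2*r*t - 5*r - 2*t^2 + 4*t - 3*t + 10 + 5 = -5*r - 2*t^2 + t*(1 - 2*r) + 15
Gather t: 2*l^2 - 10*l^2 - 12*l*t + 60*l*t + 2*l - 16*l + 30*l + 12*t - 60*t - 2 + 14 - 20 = -8*l^2 + 16*l + t*(48*l - 48) - 8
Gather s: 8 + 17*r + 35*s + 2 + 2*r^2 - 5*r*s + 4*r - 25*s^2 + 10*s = 2*r^2 + 21*r - 25*s^2 + s*(45 - 5*r) + 10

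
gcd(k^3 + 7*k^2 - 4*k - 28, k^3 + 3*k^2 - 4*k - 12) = k^2 - 4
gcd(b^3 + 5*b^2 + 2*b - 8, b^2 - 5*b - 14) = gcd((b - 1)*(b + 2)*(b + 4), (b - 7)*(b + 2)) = b + 2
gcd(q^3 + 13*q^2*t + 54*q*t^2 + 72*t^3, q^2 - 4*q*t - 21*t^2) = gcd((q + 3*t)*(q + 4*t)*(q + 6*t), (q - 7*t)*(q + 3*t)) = q + 3*t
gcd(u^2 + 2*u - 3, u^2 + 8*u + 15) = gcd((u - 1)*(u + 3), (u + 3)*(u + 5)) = u + 3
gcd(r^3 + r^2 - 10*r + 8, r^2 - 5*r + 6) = r - 2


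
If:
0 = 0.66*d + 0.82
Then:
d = -1.24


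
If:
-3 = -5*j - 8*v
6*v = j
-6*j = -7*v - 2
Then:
No Solution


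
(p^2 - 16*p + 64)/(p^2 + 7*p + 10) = (p^2 - 16*p + 64)/(p^2 + 7*p + 10)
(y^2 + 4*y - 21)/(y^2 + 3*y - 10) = (y^2 + 4*y - 21)/(y^2 + 3*y - 10)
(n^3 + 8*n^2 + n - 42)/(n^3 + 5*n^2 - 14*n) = (n + 3)/n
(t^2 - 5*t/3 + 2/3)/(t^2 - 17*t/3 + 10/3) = (t - 1)/(t - 5)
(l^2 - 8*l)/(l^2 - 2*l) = (l - 8)/(l - 2)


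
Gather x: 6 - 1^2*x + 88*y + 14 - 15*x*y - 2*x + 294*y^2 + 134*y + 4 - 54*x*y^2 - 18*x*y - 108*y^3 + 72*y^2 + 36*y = x*(-54*y^2 - 33*y - 3) - 108*y^3 + 366*y^2 + 258*y + 24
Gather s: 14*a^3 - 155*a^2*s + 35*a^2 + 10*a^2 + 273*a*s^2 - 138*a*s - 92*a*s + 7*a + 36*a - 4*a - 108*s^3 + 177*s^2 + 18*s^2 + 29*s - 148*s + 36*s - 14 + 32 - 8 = 14*a^3 + 45*a^2 + 39*a - 108*s^3 + s^2*(273*a + 195) + s*(-155*a^2 - 230*a - 83) + 10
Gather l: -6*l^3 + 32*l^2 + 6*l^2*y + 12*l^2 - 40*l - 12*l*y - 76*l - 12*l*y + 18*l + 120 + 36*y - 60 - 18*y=-6*l^3 + l^2*(6*y + 44) + l*(-24*y - 98) + 18*y + 60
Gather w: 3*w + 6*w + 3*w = 12*w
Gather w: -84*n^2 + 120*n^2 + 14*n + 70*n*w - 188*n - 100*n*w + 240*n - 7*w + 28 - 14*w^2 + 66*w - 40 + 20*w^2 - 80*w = 36*n^2 + 66*n + 6*w^2 + w*(-30*n - 21) - 12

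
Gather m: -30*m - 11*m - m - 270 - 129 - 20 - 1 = -42*m - 420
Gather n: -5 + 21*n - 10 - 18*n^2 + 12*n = -18*n^2 + 33*n - 15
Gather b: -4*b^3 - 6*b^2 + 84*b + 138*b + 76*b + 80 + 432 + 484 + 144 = -4*b^3 - 6*b^2 + 298*b + 1140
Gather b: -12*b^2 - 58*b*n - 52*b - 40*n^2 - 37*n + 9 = -12*b^2 + b*(-58*n - 52) - 40*n^2 - 37*n + 9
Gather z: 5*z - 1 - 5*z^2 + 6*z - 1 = -5*z^2 + 11*z - 2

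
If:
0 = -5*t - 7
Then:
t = -7/5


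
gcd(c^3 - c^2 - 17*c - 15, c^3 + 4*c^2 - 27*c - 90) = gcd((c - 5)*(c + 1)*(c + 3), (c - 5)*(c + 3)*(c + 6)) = c^2 - 2*c - 15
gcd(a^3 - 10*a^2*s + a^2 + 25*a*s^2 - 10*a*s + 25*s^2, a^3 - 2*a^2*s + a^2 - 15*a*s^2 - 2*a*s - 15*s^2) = -a^2 + 5*a*s - a + 5*s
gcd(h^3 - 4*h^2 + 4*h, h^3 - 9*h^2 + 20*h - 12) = h - 2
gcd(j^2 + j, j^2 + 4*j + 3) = j + 1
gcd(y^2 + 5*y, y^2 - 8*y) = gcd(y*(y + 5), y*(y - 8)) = y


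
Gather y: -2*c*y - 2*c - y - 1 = -2*c + y*(-2*c - 1) - 1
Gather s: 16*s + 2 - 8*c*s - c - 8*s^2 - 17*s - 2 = -c - 8*s^2 + s*(-8*c - 1)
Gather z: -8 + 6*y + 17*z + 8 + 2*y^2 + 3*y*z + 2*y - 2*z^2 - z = 2*y^2 + 8*y - 2*z^2 + z*(3*y + 16)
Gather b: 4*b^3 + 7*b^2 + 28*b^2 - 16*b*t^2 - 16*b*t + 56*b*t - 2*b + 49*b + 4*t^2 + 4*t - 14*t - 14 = 4*b^3 + 35*b^2 + b*(-16*t^2 + 40*t + 47) + 4*t^2 - 10*t - 14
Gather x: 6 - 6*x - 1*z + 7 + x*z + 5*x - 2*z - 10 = x*(z - 1) - 3*z + 3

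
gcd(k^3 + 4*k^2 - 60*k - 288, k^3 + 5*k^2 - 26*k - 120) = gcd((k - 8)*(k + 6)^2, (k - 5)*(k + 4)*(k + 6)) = k + 6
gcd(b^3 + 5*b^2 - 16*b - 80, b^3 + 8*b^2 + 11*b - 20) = b^2 + 9*b + 20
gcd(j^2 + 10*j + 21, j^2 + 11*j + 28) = j + 7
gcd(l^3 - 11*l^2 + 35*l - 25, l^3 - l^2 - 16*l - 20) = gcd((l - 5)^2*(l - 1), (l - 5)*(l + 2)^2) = l - 5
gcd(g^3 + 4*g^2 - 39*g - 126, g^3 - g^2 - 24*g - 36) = g^2 - 3*g - 18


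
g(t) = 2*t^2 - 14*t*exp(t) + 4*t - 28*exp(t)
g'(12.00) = -34178454.20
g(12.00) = -31899603.12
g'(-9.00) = -31.99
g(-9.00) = 126.01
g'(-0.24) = -27.36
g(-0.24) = -20.23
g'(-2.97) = -7.90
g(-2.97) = 6.46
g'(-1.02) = -10.08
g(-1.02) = -6.95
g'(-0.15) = -30.94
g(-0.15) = -22.85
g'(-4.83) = -15.12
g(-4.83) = 27.65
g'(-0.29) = -25.55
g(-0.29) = -18.91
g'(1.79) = -390.49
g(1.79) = -304.23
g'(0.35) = -61.15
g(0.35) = -45.04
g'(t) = -14*t*exp(t) + 4*t - 42*exp(t) + 4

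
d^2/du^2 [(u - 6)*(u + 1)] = 2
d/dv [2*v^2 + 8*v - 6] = 4*v + 8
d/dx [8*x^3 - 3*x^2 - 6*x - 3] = 24*x^2 - 6*x - 6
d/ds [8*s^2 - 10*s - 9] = 16*s - 10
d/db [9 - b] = -1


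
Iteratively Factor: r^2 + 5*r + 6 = (r + 2)*(r + 3)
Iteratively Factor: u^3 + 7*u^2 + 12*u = (u)*(u^2 + 7*u + 12) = u*(u + 3)*(u + 4)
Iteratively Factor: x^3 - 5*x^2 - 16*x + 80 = (x + 4)*(x^2 - 9*x + 20) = (x - 5)*(x + 4)*(x - 4)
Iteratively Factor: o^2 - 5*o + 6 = (o - 3)*(o - 2)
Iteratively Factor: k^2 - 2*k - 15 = (k - 5)*(k + 3)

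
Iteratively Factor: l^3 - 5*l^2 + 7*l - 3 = (l - 1)*(l^2 - 4*l + 3) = (l - 3)*(l - 1)*(l - 1)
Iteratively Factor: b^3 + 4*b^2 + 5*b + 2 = (b + 1)*(b^2 + 3*b + 2) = (b + 1)*(b + 2)*(b + 1)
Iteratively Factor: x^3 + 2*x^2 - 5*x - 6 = (x + 3)*(x^2 - x - 2) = (x - 2)*(x + 3)*(x + 1)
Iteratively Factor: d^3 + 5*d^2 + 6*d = (d + 2)*(d^2 + 3*d) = (d + 2)*(d + 3)*(d)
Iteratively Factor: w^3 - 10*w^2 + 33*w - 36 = (w - 4)*(w^2 - 6*w + 9) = (w - 4)*(w - 3)*(w - 3)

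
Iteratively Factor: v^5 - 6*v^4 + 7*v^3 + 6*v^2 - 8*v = (v - 2)*(v^4 - 4*v^3 - v^2 + 4*v) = (v - 2)*(v + 1)*(v^3 - 5*v^2 + 4*v) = (v - 2)*(v - 1)*(v + 1)*(v^2 - 4*v) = v*(v - 2)*(v - 1)*(v + 1)*(v - 4)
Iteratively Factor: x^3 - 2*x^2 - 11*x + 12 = (x - 1)*(x^2 - x - 12) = (x - 1)*(x + 3)*(x - 4)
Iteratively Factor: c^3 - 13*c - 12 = (c + 1)*(c^2 - c - 12) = (c - 4)*(c + 1)*(c + 3)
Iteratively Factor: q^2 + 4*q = (q)*(q + 4)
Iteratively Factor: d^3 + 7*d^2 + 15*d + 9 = (d + 3)*(d^2 + 4*d + 3) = (d + 3)^2*(d + 1)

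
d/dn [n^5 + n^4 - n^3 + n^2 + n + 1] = 5*n^4 + 4*n^3 - 3*n^2 + 2*n + 1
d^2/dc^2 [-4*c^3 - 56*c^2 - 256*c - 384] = -24*c - 112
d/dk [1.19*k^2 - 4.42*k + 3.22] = 2.38*k - 4.42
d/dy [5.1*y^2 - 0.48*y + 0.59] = 10.2*y - 0.48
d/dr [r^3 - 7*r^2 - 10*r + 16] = 3*r^2 - 14*r - 10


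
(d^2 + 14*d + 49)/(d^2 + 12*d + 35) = (d + 7)/(d + 5)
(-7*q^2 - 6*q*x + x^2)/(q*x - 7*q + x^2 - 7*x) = (-7*q + x)/(x - 7)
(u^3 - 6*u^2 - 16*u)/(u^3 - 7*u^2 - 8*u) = (u + 2)/(u + 1)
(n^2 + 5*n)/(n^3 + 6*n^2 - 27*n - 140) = n*(n + 5)/(n^3 + 6*n^2 - 27*n - 140)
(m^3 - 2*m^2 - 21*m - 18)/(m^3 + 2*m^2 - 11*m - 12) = (m^2 - 3*m - 18)/(m^2 + m - 12)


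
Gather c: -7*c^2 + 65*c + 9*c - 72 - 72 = -7*c^2 + 74*c - 144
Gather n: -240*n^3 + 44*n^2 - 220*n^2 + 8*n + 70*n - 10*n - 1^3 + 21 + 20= -240*n^3 - 176*n^2 + 68*n + 40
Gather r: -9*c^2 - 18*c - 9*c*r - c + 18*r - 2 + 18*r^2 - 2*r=-9*c^2 - 19*c + 18*r^2 + r*(16 - 9*c) - 2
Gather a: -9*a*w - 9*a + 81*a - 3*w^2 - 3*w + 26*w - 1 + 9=a*(72 - 9*w) - 3*w^2 + 23*w + 8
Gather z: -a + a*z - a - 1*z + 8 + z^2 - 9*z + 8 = -2*a + z^2 + z*(a - 10) + 16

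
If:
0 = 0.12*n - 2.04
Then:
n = 17.00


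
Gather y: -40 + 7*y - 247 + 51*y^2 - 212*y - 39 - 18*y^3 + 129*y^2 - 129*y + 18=-18*y^3 + 180*y^2 - 334*y - 308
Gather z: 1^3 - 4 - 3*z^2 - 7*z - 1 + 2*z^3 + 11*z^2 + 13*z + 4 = 2*z^3 + 8*z^2 + 6*z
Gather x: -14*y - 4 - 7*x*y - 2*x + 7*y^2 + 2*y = x*(-7*y - 2) + 7*y^2 - 12*y - 4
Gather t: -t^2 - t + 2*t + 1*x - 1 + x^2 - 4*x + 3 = -t^2 + t + x^2 - 3*x + 2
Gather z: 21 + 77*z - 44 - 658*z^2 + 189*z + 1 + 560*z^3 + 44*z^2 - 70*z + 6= 560*z^3 - 614*z^2 + 196*z - 16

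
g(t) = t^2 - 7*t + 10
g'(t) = 2*t - 7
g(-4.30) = 58.59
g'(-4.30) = -15.60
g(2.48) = -1.21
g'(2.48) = -2.04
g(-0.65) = 14.97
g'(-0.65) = -8.30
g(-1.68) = 24.58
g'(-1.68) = -10.36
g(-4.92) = 68.65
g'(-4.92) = -16.84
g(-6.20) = 91.84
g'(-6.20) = -19.40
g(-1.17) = 19.56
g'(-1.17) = -9.34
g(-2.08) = 28.89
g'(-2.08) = -11.16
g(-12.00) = 238.00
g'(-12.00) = -31.00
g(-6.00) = 88.00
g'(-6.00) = -19.00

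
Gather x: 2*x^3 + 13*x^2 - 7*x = 2*x^3 + 13*x^2 - 7*x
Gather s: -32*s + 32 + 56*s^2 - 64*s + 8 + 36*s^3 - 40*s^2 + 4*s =36*s^3 + 16*s^2 - 92*s + 40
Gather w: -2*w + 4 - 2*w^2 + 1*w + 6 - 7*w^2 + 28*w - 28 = -9*w^2 + 27*w - 18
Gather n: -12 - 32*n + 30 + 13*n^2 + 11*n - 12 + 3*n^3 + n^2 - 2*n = 3*n^3 + 14*n^2 - 23*n + 6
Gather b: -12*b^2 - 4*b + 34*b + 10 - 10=-12*b^2 + 30*b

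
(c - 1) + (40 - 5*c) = 39 - 4*c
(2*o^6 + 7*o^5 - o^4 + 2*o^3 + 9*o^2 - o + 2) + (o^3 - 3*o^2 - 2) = 2*o^6 + 7*o^5 - o^4 + 3*o^3 + 6*o^2 - o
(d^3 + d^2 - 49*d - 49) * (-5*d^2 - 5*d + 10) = -5*d^5 - 10*d^4 + 250*d^3 + 500*d^2 - 245*d - 490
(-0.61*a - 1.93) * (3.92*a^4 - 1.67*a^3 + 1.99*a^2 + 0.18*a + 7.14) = -2.3912*a^5 - 6.5469*a^4 + 2.0092*a^3 - 3.9505*a^2 - 4.7028*a - 13.7802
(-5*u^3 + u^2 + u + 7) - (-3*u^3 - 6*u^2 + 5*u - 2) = -2*u^3 + 7*u^2 - 4*u + 9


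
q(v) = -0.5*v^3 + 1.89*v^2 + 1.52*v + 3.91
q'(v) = -1.5*v^2 + 3.78*v + 1.52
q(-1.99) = 12.31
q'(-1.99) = -11.94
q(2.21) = 11.10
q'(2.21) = 2.55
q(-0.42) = 3.64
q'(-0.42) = -0.33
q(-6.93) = 250.55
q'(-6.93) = -96.71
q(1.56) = 8.98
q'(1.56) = 3.77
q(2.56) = 11.80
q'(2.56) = 1.37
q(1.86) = 10.06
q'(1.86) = 3.36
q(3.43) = 11.18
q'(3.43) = -3.16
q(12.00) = -569.69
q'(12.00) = -169.12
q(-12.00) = 1121.83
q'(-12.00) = -259.84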